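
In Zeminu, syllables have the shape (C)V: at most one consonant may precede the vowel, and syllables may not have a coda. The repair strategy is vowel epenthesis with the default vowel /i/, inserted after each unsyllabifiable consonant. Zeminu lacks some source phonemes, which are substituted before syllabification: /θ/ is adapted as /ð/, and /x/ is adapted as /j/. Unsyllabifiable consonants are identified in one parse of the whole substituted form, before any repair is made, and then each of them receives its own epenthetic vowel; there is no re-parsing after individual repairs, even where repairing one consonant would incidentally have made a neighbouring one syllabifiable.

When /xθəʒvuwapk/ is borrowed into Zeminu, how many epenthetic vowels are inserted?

After substitution the input is /jðəʒvuwapk/.
The unsyllabifiable consonants are /j/, /ʒ/, /p/, /k/; each receives one epenthetic vowel.

4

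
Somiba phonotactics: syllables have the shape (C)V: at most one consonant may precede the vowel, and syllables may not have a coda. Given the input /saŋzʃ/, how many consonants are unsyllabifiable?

3

The consonants /ŋ/, /z/, /ʃ/ cannot be parsed into a legal (C)V syllable (no codas are permitted; onsets are limited to one consonant).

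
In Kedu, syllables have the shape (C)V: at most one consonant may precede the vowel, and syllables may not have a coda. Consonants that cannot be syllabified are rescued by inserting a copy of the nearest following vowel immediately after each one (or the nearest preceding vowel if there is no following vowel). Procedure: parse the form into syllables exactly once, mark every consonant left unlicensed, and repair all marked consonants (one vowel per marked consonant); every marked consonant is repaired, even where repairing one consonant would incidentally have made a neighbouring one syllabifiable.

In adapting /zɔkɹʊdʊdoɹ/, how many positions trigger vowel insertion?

2

The unsyllabifiable consonants are /k/, /ɹ/; each receives one epenthetic vowel.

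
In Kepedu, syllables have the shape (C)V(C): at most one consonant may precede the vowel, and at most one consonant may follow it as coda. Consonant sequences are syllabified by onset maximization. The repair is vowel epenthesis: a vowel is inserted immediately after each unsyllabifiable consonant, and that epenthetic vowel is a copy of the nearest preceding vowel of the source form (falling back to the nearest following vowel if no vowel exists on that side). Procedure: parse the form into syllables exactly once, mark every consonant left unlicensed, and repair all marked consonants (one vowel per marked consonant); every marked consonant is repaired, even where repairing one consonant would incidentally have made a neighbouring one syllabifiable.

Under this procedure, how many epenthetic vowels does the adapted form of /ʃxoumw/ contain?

The unsyllabifiable consonants are /ʃ/, /w/; each receives one epenthetic vowel.

2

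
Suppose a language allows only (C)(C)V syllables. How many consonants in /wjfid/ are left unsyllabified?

The consonants /w/, /d/ cannot be parsed into a legal (C)(C)V syllable (no codas are permitted; onsets may contain at most 2 consonants).

2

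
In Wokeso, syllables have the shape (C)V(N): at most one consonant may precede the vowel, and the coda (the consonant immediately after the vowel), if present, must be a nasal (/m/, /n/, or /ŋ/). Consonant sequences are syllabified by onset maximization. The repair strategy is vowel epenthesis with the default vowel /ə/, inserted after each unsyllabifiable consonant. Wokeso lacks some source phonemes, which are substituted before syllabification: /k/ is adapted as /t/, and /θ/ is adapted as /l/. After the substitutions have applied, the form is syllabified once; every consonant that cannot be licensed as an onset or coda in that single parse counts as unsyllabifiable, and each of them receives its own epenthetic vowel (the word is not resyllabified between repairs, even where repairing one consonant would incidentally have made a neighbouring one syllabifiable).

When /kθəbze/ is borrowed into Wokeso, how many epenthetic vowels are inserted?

After substitution the input is /tləbze/.
The unsyllabifiable consonants are /t/, /b/; each receives one epenthetic vowel.

2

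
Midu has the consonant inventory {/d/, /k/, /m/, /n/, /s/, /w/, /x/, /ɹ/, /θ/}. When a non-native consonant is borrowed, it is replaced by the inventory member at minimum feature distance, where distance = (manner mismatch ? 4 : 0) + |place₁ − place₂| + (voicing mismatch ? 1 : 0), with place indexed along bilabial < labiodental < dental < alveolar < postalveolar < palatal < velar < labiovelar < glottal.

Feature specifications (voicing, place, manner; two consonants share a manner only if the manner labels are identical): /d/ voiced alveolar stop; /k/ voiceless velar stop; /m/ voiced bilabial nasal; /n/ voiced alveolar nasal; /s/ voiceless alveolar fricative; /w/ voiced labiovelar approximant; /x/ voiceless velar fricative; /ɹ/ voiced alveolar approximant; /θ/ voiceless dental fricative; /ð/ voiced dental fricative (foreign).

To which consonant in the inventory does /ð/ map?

/θ/ is closest: same manner (fricative), place distance 0 (dental→dental), voicing differs (+1); total 1. Next closest is /s/ at distance 2.

θ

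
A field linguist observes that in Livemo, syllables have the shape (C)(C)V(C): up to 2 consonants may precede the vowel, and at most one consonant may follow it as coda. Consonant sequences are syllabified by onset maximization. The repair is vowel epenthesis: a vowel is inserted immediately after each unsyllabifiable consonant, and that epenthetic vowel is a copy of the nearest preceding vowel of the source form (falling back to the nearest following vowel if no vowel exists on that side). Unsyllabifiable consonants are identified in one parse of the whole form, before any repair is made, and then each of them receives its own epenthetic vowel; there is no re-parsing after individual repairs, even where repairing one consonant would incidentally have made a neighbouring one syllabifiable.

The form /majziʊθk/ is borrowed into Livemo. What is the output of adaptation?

Under (C)(C)V(C), the unsyllabifiable consonants are /k/ (at most one coda consonant is licensed; onsets may contain at most 2 consonants).
Each unlicensed consonant becomes the onset of a new syllable: /k/ → /kʊ/.

majziʊθkʊ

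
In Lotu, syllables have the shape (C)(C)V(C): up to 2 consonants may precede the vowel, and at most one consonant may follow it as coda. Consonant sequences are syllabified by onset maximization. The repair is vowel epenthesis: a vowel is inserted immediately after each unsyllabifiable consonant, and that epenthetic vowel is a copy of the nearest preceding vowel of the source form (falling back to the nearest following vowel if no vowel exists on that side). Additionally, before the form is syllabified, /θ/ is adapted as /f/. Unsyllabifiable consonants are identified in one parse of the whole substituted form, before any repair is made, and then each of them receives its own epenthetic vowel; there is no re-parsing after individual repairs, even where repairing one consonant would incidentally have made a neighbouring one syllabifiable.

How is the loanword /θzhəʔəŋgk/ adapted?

Substitution: /θ/ → /f/, giving /fzhəʔəŋgk/.
Syllabifying with onset maximization leaves /f/, /g/, /k/ stranded (at most one coda consonant is licensed; onsets may contain at most 2 consonants).
Inserting the epenthetic vowel yields /f/ → /fə/, /g/ → /gə/, /k/ → /kə/.

fəzhəʔəŋgəkə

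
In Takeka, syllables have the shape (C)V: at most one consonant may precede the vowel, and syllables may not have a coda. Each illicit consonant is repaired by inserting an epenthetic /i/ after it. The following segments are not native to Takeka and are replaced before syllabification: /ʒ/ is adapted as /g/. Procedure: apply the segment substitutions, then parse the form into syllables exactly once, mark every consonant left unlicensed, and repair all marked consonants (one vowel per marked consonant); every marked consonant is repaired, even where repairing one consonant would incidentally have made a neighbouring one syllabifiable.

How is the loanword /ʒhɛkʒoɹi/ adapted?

Substitution: /ʒ/ → /g/, giving /ghɛkgoɹi/.
Syllabifying with onset maximization leaves /g/, /k/ stranded (no codas are permitted; onsets are limited to one consonant).
Inserting the epenthetic vowel yields /g/ → /gi/, /k/ → /ki/.

gihɛkigoɹi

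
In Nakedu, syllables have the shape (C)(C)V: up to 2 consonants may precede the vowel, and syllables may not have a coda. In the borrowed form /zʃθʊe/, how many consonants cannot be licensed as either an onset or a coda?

The consonants /z/ cannot be parsed into a legal (C)(C)V syllable (no codas are permitted; onsets may contain at most 2 consonants).

1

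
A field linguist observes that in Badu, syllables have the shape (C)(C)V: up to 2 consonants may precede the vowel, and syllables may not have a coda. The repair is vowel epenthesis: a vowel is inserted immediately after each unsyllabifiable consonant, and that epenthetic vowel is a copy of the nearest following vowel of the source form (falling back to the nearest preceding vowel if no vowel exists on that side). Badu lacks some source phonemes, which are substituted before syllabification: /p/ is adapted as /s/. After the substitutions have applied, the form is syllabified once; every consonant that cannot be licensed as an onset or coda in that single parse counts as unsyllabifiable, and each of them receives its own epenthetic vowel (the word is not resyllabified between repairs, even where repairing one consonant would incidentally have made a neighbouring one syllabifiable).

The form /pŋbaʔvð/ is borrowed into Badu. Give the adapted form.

Substitution: /p/ → /s/, giving /sŋbaʔvð/.
Under (C)(C)V, the unsyllabifiable consonants are /s/, /ʔ/, /v/, /ð/ (no codas are permitted; onsets may contain at most 2 consonants).
Inserting the epenthetic vowel yields /s/ → /sa/, /ʔ/ → /ʔa/, /v/ → /va/, /ð/ → /ða/.

saŋbaʔavaða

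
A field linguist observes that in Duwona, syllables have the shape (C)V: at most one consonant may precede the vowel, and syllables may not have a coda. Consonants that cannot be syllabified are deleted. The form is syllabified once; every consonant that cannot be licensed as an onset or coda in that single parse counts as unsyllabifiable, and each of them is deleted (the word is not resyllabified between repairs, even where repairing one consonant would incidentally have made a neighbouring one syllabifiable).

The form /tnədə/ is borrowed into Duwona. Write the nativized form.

Syllabifying with onset maximization leaves /t/ stranded (no codas are permitted; onsets are limited to one consonant).
Each unlicensed consonant is deleted: /t/.

nədə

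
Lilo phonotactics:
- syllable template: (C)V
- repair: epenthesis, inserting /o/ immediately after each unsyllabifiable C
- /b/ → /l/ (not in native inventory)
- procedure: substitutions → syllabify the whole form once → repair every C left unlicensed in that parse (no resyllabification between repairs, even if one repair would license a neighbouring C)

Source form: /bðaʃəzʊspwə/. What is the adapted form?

Substitution: /b/ → /l/, giving /lðaʃəzʊspwə/.
The consonants /l/, /s/, /p/ cannot be parsed into a legal (C)V syllable (no codas are permitted; onsets are limited to one consonant).
Epenthesis after each stranded consonant: /l/ → /lo/, /s/ → /so/, /p/ → /po/.

loðaʃəzʊsopowə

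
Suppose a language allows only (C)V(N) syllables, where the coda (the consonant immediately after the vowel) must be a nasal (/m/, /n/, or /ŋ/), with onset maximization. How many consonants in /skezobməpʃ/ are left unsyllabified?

Syllabifying with onset maximization leaves /s/, /b/, /p/, /ʃ/ stranded (only a nasal (/m/, /n/, or /ŋ/) is licensed in coda position; onsets are limited to one consonant).

4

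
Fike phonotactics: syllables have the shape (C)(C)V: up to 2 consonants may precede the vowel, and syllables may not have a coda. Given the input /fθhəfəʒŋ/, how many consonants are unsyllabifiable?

Under (C)(C)V, the unsyllabifiable consonants are /f/, /ʒ/, /ŋ/ (no codas are permitted; onsets may contain at most 2 consonants).

3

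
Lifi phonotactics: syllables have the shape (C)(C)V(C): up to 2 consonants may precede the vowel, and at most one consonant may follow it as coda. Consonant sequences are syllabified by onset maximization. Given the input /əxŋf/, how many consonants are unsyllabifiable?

Under (C)(C)V(C), the unsyllabifiable consonants are /ŋ/, /f/ (at most one coda consonant is licensed; onsets may contain at most 2 consonants).

2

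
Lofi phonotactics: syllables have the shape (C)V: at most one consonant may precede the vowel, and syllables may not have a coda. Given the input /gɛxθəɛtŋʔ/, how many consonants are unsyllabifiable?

4

Under (C)V, the unsyllabifiable consonants are /x/, /t/, /ŋ/, /ʔ/ (no codas are permitted; onsets are limited to one consonant).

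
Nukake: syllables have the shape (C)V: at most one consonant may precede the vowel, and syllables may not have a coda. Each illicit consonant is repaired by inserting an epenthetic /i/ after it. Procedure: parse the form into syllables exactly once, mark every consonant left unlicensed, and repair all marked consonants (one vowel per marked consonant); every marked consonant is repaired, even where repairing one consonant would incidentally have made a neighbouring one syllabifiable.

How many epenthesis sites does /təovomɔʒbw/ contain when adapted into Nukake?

The unsyllabifiable consonants are /ʒ/, /b/, /w/; each receives one epenthetic vowel.

3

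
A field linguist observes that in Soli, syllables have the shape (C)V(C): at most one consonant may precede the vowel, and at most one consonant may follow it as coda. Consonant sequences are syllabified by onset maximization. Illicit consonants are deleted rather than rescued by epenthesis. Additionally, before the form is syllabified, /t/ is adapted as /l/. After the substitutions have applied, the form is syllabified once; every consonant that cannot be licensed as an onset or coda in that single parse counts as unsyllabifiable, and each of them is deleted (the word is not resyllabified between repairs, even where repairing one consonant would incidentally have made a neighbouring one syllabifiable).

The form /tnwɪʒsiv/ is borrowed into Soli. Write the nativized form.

wɪʒsiv

Substitution: /t/ → /l/, giving /lnwɪʒsiv/.
The consonants /l/, /n/ cannot be parsed into a legal (C)V(C) syllable (at most one coda consonant is licensed; onsets are limited to one consonant).
Deletion applies to /l/, /n/.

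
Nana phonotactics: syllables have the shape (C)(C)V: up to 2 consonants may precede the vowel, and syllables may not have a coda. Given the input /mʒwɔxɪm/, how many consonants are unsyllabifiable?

2

Syllabifying with onset maximization leaves /m/, /m/ stranded (no codas are permitted; onsets may contain at most 2 consonants).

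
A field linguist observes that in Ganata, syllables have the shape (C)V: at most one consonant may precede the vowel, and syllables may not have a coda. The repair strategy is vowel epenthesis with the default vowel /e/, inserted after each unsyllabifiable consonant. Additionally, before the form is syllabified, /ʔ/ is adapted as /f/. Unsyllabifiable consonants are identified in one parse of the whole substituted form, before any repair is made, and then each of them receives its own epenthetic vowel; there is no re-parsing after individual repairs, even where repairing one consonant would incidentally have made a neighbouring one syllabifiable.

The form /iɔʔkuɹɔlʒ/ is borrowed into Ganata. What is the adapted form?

Substitution: /ʔ/ → /f/, giving /iɔfkuɹɔlʒ/.
Under (C)V, the unsyllabifiable consonants are /f/, /l/, /ʒ/ (no codas are permitted; onsets are limited to one consonant).
Epenthesis after each stranded consonant: /f/ → /fe/, /l/ → /le/, /ʒ/ → /ʒe/.

iɔfekuɹɔleʒe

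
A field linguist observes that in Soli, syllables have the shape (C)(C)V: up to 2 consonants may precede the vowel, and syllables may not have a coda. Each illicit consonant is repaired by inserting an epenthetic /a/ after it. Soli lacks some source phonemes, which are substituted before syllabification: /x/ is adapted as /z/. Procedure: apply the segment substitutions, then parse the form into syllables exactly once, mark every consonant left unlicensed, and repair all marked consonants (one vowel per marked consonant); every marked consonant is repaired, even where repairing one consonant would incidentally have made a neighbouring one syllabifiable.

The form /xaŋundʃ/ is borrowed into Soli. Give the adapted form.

zaŋunadaʃa

Substitution: /x/ → /z/, giving /zaŋundʃ/.
Syllabifying with onset maximization leaves /n/, /d/, /ʃ/ stranded (no codas are permitted; onsets may contain at most 2 consonants).
Each unlicensed consonant becomes the onset of a new syllable: /n/ → /na/, /d/ → /da/, /ʃ/ → /ʃa/.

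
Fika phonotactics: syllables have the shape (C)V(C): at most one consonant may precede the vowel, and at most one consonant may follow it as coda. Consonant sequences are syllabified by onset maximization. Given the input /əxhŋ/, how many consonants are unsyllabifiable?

2

Syllabifying with onset maximization leaves /h/, /ŋ/ stranded (at most one coda consonant is licensed; onsets are limited to one consonant).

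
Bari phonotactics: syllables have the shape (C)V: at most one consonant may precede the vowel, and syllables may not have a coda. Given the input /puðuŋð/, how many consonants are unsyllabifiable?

Syllabifying with onset maximization leaves /ŋ/, /ð/ stranded (no codas are permitted; onsets are limited to one consonant).

2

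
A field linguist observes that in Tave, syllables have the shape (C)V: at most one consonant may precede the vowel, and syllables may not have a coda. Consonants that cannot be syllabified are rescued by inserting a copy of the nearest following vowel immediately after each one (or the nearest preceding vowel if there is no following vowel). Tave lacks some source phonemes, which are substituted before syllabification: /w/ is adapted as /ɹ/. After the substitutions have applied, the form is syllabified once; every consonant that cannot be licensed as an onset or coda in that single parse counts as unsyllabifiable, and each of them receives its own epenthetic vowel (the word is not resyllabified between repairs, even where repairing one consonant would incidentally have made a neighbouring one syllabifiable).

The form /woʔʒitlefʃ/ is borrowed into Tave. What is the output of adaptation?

ɹoʔiʒitelefeʃe

Substitution: /w/ → /ɹ/, giving /ɹoʔʒitlefʃ/.
The consonants /ʔ/, /t/, /f/, /ʃ/ cannot be parsed into a legal (C)V syllable (no codas are permitted; onsets are limited to one consonant).
Epenthesis after each stranded consonant: /ʔ/ → /ʔi/, /t/ → /te/, /f/ → /fe/, /ʃ/ → /ʃe/.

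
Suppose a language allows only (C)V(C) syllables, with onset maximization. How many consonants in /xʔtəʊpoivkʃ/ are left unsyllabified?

Under (C)V(C), the unsyllabifiable consonants are /x/, /ʔ/, /k/, /ʃ/ (at most one coda consonant is licensed; onsets are limited to one consonant).

4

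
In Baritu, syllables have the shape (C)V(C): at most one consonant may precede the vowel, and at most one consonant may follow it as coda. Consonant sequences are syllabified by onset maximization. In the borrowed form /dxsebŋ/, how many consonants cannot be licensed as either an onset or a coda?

3

Under (C)V(C), the unsyllabifiable consonants are /d/, /x/, /ŋ/ (at most one coda consonant is licensed; onsets are limited to one consonant).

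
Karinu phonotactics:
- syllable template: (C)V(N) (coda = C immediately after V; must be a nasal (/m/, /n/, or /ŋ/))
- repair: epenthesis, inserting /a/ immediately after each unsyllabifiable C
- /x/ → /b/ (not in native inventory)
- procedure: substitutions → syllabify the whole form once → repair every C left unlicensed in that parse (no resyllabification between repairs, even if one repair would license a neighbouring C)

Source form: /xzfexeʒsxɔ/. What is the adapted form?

Substitution: /x/ → /b/, giving /bzfebeʒsbɔ/.
The consonants /b/, /z/, /ʒ/, /s/ cannot be parsed into a legal (C)V(N) syllable (only a nasal (/m/, /n/, or /ŋ/) is licensed in coda position; onsets are limited to one consonant).
Inserting the epenthetic vowel yields /b/ → /ba/, /z/ → /za/, /ʒ/ → /ʒa/, /s/ → /sa/.

bazafebeʒasabɔ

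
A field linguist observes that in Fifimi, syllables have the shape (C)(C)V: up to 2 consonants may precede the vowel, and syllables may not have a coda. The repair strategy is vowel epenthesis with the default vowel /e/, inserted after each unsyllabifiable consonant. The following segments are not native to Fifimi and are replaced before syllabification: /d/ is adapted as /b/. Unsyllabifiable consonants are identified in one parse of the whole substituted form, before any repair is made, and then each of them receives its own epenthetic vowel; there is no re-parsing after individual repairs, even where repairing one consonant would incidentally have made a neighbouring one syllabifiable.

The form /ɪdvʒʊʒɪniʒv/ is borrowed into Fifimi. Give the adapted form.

ɪbevʒʊʒɪniʒeve

Substitution: /d/ → /b/, giving /ɪbvʒʊʒɪniʒv/.
Under (C)(C)V, the unsyllabifiable consonants are /b/, /ʒ/, /v/ (no codas are permitted; onsets may contain at most 2 consonants).
Epenthesis after each stranded consonant: /b/ → /be/, /ʒ/ → /ʒe/, /v/ → /ve/.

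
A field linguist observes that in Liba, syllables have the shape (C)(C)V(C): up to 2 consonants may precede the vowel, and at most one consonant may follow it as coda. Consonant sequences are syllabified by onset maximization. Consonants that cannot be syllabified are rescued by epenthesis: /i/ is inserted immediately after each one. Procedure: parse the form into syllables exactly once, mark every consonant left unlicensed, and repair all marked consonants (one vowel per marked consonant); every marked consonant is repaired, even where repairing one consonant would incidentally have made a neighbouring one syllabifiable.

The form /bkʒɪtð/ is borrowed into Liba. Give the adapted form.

bikʒɪtði

The consonants /b/, /ð/ cannot be parsed into a legal (C)(C)V(C) syllable (at most one coda consonant is licensed; onsets may contain at most 2 consonants).
Inserting the epenthetic vowel yields /b/ → /bi/, /ð/ → /ði/.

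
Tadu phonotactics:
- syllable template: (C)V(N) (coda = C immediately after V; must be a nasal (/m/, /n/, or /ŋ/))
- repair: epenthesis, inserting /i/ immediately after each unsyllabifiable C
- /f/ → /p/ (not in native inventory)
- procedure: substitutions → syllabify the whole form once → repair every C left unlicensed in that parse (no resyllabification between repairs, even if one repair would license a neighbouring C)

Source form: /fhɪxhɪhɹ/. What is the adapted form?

Substitution: /f/ → /p/, giving /phɪxhɪhɹ/.
Under (C)V(N), the unsyllabifiable consonants are /p/, /x/, /h/, /ɹ/ (only a nasal (/m/, /n/, or /ŋ/) is licensed in coda position; onsets are limited to one consonant).
Epenthesis after each stranded consonant: /p/ → /pi/, /x/ → /xi/, /h/ → /hi/, /ɹ/ → /ɹi/.

pihɪxihɪhiɹi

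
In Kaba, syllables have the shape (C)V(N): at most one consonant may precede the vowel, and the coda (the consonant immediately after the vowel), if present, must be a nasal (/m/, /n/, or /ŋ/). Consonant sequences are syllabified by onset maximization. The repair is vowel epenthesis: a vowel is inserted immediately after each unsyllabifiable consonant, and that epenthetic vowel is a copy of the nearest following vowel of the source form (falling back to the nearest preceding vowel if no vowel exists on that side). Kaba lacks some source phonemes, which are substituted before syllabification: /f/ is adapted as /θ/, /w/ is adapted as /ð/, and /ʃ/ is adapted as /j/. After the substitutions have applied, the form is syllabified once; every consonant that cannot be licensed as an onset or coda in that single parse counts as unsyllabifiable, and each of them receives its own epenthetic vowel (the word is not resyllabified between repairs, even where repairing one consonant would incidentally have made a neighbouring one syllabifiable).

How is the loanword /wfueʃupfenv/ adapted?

ðuθuejupeθenve

Substitution: /w/ → /ð/, /f/ → /θ/, /ʃ/ → /j/, giving /ðθuejupθenv/.
The consonants /ð/, /p/, /v/ cannot be parsed into a legal (C)V(N) syllable (only a nasal (/m/, /n/, or /ŋ/) is licensed in coda position; onsets are limited to one consonant).
Epenthesis after each stranded consonant: /ð/ → /ðu/, /p/ → /pe/, /v/ → /ve/.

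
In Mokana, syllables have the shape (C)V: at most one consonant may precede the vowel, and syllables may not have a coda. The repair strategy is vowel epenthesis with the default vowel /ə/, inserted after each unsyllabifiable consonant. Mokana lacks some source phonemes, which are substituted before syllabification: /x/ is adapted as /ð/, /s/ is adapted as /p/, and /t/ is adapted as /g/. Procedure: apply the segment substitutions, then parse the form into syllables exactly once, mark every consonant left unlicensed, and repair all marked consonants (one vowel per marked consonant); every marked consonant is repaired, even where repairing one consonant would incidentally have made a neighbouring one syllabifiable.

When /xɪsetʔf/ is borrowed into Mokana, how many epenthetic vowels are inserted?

3

After substitution the input is /ðɪpegʔf/.
The unsyllabifiable consonants are /g/, /ʔ/, /f/; each receives one epenthetic vowel.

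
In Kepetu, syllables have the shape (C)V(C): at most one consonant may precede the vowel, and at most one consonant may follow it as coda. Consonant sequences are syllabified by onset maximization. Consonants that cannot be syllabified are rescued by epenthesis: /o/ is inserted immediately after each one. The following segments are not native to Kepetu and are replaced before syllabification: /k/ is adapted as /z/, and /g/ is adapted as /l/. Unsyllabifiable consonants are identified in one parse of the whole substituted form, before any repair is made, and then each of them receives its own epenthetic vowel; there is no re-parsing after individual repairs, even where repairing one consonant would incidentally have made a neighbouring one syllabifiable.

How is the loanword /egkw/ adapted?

elzowo

Substitution: /g/ → /l/, /k/ → /z/, giving /elzw/.
Under (C)V(C), the unsyllabifiable consonants are /z/, /w/ (at most one coda consonant is licensed; onsets are limited to one consonant).
Each unlicensed consonant becomes the onset of a new syllable: /z/ → /zo/, /w/ → /wo/.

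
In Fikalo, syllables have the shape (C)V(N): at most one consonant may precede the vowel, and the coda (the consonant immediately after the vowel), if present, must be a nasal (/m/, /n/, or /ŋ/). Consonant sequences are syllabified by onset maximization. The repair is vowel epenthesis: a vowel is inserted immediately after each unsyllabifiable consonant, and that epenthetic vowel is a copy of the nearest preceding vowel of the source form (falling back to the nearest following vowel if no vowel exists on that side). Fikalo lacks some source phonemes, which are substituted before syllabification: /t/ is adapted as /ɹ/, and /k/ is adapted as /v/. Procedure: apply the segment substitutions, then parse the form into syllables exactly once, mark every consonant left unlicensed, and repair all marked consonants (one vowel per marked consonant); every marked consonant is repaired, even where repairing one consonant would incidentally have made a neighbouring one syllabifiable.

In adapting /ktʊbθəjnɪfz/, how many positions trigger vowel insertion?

After substitution the input is /vɹʊbθəjnɪfz/.
The unsyllabifiable consonants are /v/, /b/, /j/, /f/, /z/; each receives one epenthetic vowel.

5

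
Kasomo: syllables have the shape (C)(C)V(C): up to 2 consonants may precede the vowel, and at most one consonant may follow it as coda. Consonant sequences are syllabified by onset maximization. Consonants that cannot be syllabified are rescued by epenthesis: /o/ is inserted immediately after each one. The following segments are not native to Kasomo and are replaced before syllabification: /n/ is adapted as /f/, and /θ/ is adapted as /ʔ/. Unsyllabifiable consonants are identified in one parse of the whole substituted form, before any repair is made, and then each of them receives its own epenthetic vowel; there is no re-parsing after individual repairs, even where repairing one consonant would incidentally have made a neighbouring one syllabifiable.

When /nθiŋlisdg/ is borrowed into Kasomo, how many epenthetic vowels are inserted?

After substitution the input is /fʔiŋlisdg/.
The unsyllabifiable consonants are /d/, /g/; each receives one epenthetic vowel.

2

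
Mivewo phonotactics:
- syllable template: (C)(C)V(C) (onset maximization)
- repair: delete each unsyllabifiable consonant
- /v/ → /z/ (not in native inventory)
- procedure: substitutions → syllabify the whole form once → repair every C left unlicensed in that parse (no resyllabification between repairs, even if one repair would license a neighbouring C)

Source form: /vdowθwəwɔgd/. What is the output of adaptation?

Substitution: /v/ → /z/, giving /zdowθwəwɔgd/.
Under (C)(C)V(C), the unsyllabifiable consonants are /d/ (at most one coda consonant is licensed; onsets may contain at most 2 consonants).
Deletion applies to /d/.

zdowθwəwɔg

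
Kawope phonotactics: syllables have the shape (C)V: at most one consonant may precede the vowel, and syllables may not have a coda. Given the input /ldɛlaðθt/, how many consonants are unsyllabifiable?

Under (C)V, the unsyllabifiable consonants are /l/, /ð/, /θ/, /t/ (no codas are permitted; onsets are limited to one consonant).

4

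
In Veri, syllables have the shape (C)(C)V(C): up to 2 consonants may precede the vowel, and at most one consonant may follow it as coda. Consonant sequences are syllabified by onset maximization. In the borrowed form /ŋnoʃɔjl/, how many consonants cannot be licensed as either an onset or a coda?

1

The consonants /l/ cannot be parsed into a legal (C)(C)V(C) syllable (at most one coda consonant is licensed; onsets may contain at most 2 consonants).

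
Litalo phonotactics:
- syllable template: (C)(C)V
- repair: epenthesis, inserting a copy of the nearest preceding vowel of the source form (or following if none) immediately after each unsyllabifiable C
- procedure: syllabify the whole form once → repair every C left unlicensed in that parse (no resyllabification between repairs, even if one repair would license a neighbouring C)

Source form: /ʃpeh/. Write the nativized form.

The consonants /h/ cannot be parsed into a legal (C)(C)V syllable (no codas are permitted; onsets may contain at most 2 consonants).
Each unlicensed consonant becomes the onset of a new syllable: /h/ → /he/.

ʃpehe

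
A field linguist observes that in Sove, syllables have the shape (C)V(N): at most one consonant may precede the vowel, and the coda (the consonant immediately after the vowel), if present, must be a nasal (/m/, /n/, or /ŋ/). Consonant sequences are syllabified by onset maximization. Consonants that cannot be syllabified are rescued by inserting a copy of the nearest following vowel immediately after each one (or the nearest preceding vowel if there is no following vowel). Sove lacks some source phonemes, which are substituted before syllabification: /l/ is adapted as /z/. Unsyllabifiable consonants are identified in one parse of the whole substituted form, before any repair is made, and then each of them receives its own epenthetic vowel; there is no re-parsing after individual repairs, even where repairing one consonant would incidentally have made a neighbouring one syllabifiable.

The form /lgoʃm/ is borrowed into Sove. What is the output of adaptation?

Substitution: /l/ → /z/, giving /zgoʃm/.
The consonants /z/, /ʃ/, /m/ cannot be parsed into a legal (C)V(N) syllable (only a nasal (/m/, /n/, or /ŋ/) is licensed in coda position; onsets are limited to one consonant).
Inserting the epenthetic vowel yields /z/ → /zo/, /ʃ/ → /ʃo/, /m/ → /mo/.

zogoʃomo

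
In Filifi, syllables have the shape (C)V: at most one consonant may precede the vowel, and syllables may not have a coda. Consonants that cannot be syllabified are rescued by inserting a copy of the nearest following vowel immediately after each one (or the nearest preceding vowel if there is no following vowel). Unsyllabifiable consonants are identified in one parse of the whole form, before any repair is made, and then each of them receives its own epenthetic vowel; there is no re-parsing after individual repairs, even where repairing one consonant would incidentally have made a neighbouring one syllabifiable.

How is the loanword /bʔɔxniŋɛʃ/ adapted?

Under (C)V, the unsyllabifiable consonants are /b/, /x/, /ʃ/ (no codas are permitted; onsets are limited to one consonant).
Each unlicensed consonant becomes the onset of a new syllable: /b/ → /bɔ/, /x/ → /xi/, /ʃ/ → /ʃɛ/.

bɔʔɔxiniŋɛʃɛ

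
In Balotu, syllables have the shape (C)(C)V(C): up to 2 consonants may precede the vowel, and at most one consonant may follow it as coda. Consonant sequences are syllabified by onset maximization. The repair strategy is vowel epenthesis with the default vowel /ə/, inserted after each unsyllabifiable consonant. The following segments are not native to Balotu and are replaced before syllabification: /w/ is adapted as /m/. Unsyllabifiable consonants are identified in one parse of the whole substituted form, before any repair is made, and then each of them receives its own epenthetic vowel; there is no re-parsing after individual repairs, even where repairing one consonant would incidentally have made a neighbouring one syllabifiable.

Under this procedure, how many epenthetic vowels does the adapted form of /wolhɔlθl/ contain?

After substitution the input is /molhɔlθl/.
The unsyllabifiable consonants are /θ/, /l/; each receives one epenthetic vowel.

2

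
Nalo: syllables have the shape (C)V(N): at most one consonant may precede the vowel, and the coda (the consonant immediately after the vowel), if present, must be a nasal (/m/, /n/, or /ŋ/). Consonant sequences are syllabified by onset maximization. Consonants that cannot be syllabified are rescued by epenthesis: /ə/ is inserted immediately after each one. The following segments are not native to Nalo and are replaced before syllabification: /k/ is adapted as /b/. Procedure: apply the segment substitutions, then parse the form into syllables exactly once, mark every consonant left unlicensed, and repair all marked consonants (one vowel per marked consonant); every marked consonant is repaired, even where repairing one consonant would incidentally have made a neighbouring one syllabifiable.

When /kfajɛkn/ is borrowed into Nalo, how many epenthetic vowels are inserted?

After substitution the input is /bfajɛbn/.
The unsyllabifiable consonants are /b/, /b/, /n/; each receives one epenthetic vowel.

3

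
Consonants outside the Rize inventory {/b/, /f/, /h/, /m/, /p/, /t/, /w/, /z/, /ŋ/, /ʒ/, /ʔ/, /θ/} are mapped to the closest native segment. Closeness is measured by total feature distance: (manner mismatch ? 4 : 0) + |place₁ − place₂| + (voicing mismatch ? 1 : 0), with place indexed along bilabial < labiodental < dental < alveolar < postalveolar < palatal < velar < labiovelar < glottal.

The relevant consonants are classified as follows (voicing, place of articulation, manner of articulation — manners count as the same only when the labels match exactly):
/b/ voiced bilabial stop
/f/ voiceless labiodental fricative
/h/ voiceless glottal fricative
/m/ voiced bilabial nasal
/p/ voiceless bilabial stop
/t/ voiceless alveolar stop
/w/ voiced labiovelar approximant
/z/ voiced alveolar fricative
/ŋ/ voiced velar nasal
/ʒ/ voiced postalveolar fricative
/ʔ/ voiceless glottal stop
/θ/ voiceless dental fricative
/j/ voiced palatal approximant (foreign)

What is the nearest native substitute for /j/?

w

/w/ is closest: same manner (approximant), place distance 2 (palatal→labiovelar), same voicing; total 2. Next closest is /ŋ/ at distance 5.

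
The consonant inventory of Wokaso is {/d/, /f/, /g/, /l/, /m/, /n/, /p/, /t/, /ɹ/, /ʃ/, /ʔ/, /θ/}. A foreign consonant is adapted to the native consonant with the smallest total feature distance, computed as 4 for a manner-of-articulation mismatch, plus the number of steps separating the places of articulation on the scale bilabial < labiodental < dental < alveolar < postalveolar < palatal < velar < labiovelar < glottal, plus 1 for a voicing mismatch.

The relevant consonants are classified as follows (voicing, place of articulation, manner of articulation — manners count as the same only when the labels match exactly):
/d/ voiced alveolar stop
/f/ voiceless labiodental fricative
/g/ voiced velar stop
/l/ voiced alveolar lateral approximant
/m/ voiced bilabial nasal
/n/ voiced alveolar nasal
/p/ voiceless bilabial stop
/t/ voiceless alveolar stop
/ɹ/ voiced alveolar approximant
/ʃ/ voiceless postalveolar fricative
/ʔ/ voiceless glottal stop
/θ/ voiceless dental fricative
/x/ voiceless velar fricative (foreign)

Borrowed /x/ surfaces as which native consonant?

/ʃ/ is closest: same manner (fricative), place distance 2 (velar→postalveolar), same voicing; total 2. Next closest is /θ/ at distance 4.

ʃ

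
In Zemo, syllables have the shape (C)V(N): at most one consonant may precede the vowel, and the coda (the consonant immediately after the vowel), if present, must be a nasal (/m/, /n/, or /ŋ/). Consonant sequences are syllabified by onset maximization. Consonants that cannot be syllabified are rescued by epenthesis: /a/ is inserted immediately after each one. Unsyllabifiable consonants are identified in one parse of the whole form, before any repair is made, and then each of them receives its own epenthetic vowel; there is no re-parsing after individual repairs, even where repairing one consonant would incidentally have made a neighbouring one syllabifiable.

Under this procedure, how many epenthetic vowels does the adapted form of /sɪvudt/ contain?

2

The unsyllabifiable consonants are /d/, /t/; each receives one epenthetic vowel.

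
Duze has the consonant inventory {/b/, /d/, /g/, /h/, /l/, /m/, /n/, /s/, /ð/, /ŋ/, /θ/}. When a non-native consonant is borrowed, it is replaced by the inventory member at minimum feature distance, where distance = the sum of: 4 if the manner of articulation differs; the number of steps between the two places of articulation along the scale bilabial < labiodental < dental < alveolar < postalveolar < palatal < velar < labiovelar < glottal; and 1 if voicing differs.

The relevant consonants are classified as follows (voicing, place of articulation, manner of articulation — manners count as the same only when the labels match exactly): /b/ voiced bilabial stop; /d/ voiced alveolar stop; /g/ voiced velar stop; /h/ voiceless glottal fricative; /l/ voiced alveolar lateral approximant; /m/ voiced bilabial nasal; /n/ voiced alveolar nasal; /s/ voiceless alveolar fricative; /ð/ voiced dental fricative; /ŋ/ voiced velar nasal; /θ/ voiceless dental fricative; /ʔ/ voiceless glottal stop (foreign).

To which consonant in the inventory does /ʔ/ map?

/g/ is closest: same manner (stop), place distance 2 (glottal→velar), voicing differs (+1); total 3. Next closest is /h/ at distance 4.

g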